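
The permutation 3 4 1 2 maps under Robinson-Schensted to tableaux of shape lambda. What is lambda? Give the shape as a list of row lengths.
Row-insert each entry into an empty tableau.

After inserting 3: P = [[3]].
After inserting 4: P = [[3, 4]].
After inserting 1: P = [[1, 4], [3]].
After inserting 2: P = [[1, 2], [3, 4]].

The final insertion tableau P = [[1, 2], [3, 4]] has shape [2, 2].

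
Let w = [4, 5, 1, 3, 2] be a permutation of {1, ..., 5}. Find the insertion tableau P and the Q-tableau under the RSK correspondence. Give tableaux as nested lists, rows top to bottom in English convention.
P = [[1, 2], [3, 5], [4]], Q = [[1, 2], [3, 4], [5]]

Insert each entry of the permutation into P by Schensted row insertion, recording in Q the position of each new cell.

Insert 4: appended to row 1. P = [[4]], Q = [[1]].
Insert 5: appended to row 1. P = [[4, 5]], Q = [[1, 2]].
Insert 1: 1 bumps 4 from row 1; 4 starts row 2. P = [[1, 5], [4]], Q = [[1, 2], [3]].
Insert 3: 3 bumps 5 from row 1; 5 appends to row 2. P = [[1, 3], [4, 5]], Q = [[1, 2], [3, 4]].
Insert 2: 2 bumps 3 from row 1; 3 bumps 4 from row 2; 4 starts row 3. P = [[1, 2], [3, 5], [4]], Q = [[1, 2], [3, 4], [5]].

So P = [[1, 2], [3, 5], [4]], Q = [[1, 2], [3, 4], [5]].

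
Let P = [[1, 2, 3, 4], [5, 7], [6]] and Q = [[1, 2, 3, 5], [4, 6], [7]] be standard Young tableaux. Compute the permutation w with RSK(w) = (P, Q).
1 2 6 3 7 5 4

Reverse the RSK construction: for i from n down to 1, find the cell of Q containing i, remove the entry at that cell from P, and reverse-bump it up through P; the value ejected from row 1 is w(i).

Step i=7: Q has 7 at row 3, column 1; remove 6 from row 3 of P and reverse-bump: 6 enters row 2 and ejects 5; 5 enters row 1 and ejects 4. So w(7) = 4. P is now [[1, 2, 3, 5], [6, 7]].
Step i=6: Q has 6 at row 2, column 2; remove 7 from row 2 of P and reverse-bump: 7 enters row 1 and ejects 5. So w(6) = 5. P is now [[1, 2, 3, 7], [6]].
Step i=5: Q has 5 at row 1, column 4; remove that cell from P, ejecting 7. So w(5) = 7. P is now [[1, 2, 3], [6]].
Step i=4: Q has 4 at row 2, column 1; remove 6 from row 2 of P and reverse-bump: 6 enters row 1 and ejects 3. So w(4) = 3. P is now [[1, 2, 6]].
Step i=3: Q has 3 at row 1, column 3; remove that cell from P, ejecting 6. So w(3) = 6. P is now [[1, 2]].
Step i=2: Q has 2 at row 1, column 2; remove that cell from P, ejecting 2. So w(2) = 2. P is now [[1]].
Step i=1: Q has 1 at row 1, column 1; remove that cell from P, ejecting 1. So w(1) = 1. P is now [].

So w = 1 2 6 3 7 5 4.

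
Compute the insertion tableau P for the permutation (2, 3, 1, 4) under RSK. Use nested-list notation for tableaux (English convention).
P = [[1, 3, 4], [2]]

Insert 2: appended to row 1. P = [[2]].
Insert 3: appended to row 1. P = [[2, 3]].
Insert 1: 1 bumps 2 from row 1; 2 starts row 2. P = [[1, 3], [2]].
Insert 4: appended to row 1. P = [[1, 3, 4], [2]].

So P = [[1, 3, 4], [2]].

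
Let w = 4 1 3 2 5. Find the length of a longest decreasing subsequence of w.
3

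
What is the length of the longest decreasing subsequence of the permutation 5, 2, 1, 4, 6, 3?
3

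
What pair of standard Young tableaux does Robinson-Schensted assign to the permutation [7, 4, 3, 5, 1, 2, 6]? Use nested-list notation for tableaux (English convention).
P = [[1, 2, 6], [3, 5], [4], [7]], Q = [[1, 4, 7], [2, 6], [3], [5]]

Insert each entry of the permutation into P by Schensted row insertion, recording in Q the position of each new cell.

Insert 7: appended to row 1. P = [[7]].
Insert 4: 4 bumps 7 from row 1; 7 starts row 2. P = [[4], [7]].
Insert 3: 3 bumps 4 from row 1; 4 bumps 7 from row 2; 7 starts row 3. P = [[3], [4], [7]].
Insert 5: appended to row 1. P = [[3, 5], [4], [7]].
Insert 1: 1 bumps 3 from row 1; 3 bumps 4 from row 2; 4 bumps 7 from row 3; 7 starts row 4. P = [[1, 5], [3], [4], [7]].
Insert 2: 2 bumps 5 from row 1; 5 appends to row 2. P = [[1, 2], [3, 5], [4], [7]].
Insert 6: appended to row 1. P = [[1, 2, 6], [3, 5], [4], [7]].

So P = [[1, 2, 6], [3, 5], [4], [7]], Q = [[1, 4, 7], [2, 6], [3], [5]].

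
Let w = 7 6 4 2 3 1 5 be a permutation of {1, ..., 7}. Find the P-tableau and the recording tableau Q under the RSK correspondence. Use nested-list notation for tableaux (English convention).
Insert each entry of the permutation into P by Schensted row insertion, recording in Q the position of each new cell.

Insert 7: appended to row 1. P = [[7]].
Insert 6: 6 bumps 7 from row 1; 7 starts row 2. P = [[6], [7]].
Insert 4: 4 bumps 6 from row 1; 6 bumps 7 from row 2; 7 starts row 3. P = [[4], [6], [7]].
Insert 2: 2 bumps 4 from row 1; 4 bumps 6 from row 2; 6 bumps 7 from row 3; 7 starts row 4. P = [[2], [4], [6], [7]].
Insert 3: appended to row 1. P = [[2, 3], [4], [6], [7]].
Insert 1: 1 bumps 2 from row 1; 2 bumps 4 from row 2; 4 bumps 6 from row 3; 6 bumps 7 from row 4; 7 starts row 5. P = [[1, 3], [2], [4], [6], [7]].
Insert 5: appended to row 1. P = [[1, 3, 5], [2], [4], [6], [7]].

So P = [[1, 3, 5], [2], [4], [6], [7]], Q = [[1, 5, 7], [2], [3], [4], [6]].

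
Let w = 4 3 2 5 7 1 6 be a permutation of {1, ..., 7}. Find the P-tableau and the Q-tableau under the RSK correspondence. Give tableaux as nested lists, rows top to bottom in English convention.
P = [[1, 5, 6], [2, 7], [3], [4]], Q = [[1, 4, 5], [2, 7], [3], [6]]

Insert each entry of the permutation into P by Schensted row insertion, recording in Q the position of each new cell.

Insert 4: appended to row 1. P = [[4]].
Insert 3: 3 bumps 4 from row 1; 4 starts row 2. P = [[3], [4]].
Insert 2: 2 bumps 3 from row 1; 3 bumps 4 from row 2; 4 starts row 3. P = [[2], [3], [4]].
Insert 5: appended to row 1. P = [[2, 5], [3], [4]].
Insert 7: appended to row 1. P = [[2, 5, 7], [3], [4]].
Insert 1: 1 bumps 2 from row 1; 2 bumps 3 from row 2; 3 bumps 4 from row 3; 4 starts row 4. P = [[1, 5, 7], [2], [3], [4]].
Insert 6: 6 bumps 7 from row 1; 7 appends to row 2. P = [[1, 5, 6], [2, 7], [3], [4]].

So P = [[1, 5, 6], [2, 7], [3], [4]], Q = [[1, 4, 5], [2, 7], [3], [6]].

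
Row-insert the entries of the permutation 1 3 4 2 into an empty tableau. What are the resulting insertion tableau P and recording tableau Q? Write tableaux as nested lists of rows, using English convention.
P = [[1, 2, 4], [3]], Q = [[1, 2, 3], [4]]

Insert each entry of the permutation into P by Schensted row insertion, recording in Q the position of each new cell.

Insert 1: appended to row 1. P = [[1]].
Insert 3: appended to row 1. P = [[1, 3]].
Insert 4: appended to row 1. P = [[1, 3, 4]].
Insert 2: 2 bumps 3 from row 1; 3 starts row 2. P = [[1, 2, 4], [3]].

So P = [[1, 2, 4], [3]], Q = [[1, 2, 3], [4]].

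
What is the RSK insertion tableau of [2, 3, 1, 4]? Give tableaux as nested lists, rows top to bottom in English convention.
Insert 2: appended to row 1. P = [[2]].
Insert 3: appended to row 1. P = [[2, 3]].
Insert 1: 1 bumps 2 from row 1; 2 starts row 2. P = [[1, 3], [2]].
Insert 4: appended to row 1. P = [[1, 3, 4], [2]].

So P = [[1, 3, 4], [2]].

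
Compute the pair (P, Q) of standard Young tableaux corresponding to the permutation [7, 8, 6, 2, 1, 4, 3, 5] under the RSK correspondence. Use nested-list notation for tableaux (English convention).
Insert each entry of the permutation into P by Schensted row insertion, recording in Q the position of each new cell.

Insert 7: appended to row 1. P = [[7]].
Insert 8: appended to row 1. P = [[7, 8]].
Insert 6: 6 bumps 7 from row 1; 7 starts row 2. P = [[6, 8], [7]].
Insert 2: 2 bumps 6 from row 1; 6 bumps 7 from row 2; 7 starts row 3. P = [[2, 8], [6], [7]].
Insert 1: 1 bumps 2 from row 1; 2 bumps 6 from row 2; 6 bumps 7 from row 3; 7 starts row 4. P = [[1, 8], [2], [6], [7]].
Insert 4: 4 bumps 8 from row 1; 8 appends to row 2. P = [[1, 4], [2, 8], [6], [7]].
Insert 3: 3 bumps 4 from row 1; 4 bumps 8 from row 2; 8 appends to row 3. P = [[1, 3], [2, 4], [6, 8], [7]].
Insert 5: appended to row 1. P = [[1, 3, 5], [2, 4], [6, 8], [7]].

So P = [[1, 3, 5], [2, 4], [6, 8], [7]], Q = [[1, 2, 8], [3, 6], [4, 7], [5]].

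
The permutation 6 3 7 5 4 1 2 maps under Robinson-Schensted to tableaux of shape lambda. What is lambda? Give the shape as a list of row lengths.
[2, 2, 2, 1]

Row-insert each entry into an empty tableau.

After inserting 6: P = [[6]].
After inserting 3: P = [[3], [6]].
After inserting 7: P = [[3, 7], [6]].
After inserting 5: P = [[3, 5], [6, 7]].
After inserting 4: P = [[3, 4], [5, 7], [6]].
After inserting 1: P = [[1, 4], [3, 7], [5], [6]].
After inserting 2: P = [[1, 2], [3, 4], [5, 7], [6]].

The final insertion tableau P = [[1, 2], [3, 4], [5, 7], [6]] has shape [2, 2, 2, 1].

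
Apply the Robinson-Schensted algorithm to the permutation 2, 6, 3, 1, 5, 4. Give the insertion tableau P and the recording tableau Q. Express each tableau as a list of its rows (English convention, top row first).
P = [[1, 3, 4], [2, 5], [6]], Q = [[1, 2, 5], [3, 6], [4]]

Insert each entry of the permutation into P by Schensted row insertion, recording in Q the position of each new cell.

Insert 2: appended to row 1. P = [[2]], Q = [[1]].
Insert 6: appended to row 1. P = [[2, 6]], Q = [[1, 2]].
Insert 3: 3 bumps 6 from row 1; 6 starts row 2. P = [[2, 3], [6]], Q = [[1, 2], [3]].
Insert 1: 1 bumps 2 from row 1; 2 bumps 6 from row 2; 6 starts row 3. P = [[1, 3], [2], [6]], Q = [[1, 2], [3], [4]].
Insert 5: appended to row 1. P = [[1, 3, 5], [2], [6]], Q = [[1, 2, 5], [3], [4]].
Insert 4: 4 bumps 5 from row 1; 5 appends to row 2. P = [[1, 3, 4], [2, 5], [6]], Q = [[1, 2, 5], [3, 6], [4]].

So P = [[1, 3, 4], [2, 5], [6]], Q = [[1, 2, 5], [3, 6], [4]].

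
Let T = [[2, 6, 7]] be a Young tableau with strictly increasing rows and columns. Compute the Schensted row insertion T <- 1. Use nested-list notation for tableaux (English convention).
[[1, 6, 7], [2]]

In row 1, 1 replaces 2 (the leftmost entry greater than 1); 2 is bumped to row 2. 2 starts a new row 2. The new tableau is [[1, 6, 7], [2]].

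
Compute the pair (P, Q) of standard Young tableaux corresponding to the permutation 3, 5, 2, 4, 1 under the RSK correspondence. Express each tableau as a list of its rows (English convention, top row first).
Insert each entry of the permutation into P by Schensted row insertion, recording in Q the position of each new cell.

Insert 3: appended to row 1. P = [[3]].
Insert 5: appended to row 1. P = [[3, 5]].
Insert 2: 2 bumps 3 from row 1; 3 starts row 2. P = [[2, 5], [3]].
Insert 4: 4 bumps 5 from row 1; 5 appends to row 2. P = [[2, 4], [3, 5]].
Insert 1: 1 bumps 2 from row 1; 2 bumps 3 from row 2; 3 starts row 3. P = [[1, 4], [2, 5], [3]].

So P = [[1, 4], [2, 5], [3]], Q = [[1, 2], [3, 4], [5]].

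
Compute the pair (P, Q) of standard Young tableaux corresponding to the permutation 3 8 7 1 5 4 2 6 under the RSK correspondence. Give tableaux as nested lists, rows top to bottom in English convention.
Insert each entry of the permutation into P by Schensted row insertion, recording in Q the position of each new cell.

Insert 3: appended to row 1. P = [[3]].
Insert 8: appended to row 1. P = [[3, 8]].
Insert 7: 7 bumps 8 from row 1; 8 starts row 2. P = [[3, 7], [8]].
Insert 1: 1 bumps 3 from row 1; 3 bumps 8 from row 2; 8 starts row 3. P = [[1, 7], [3], [8]].
Insert 5: 5 bumps 7 from row 1; 7 appends to row 2. P = [[1, 5], [3, 7], [8]].
Insert 4: 4 bumps 5 from row 1; 5 bumps 7 from row 2; 7 bumps 8 from row 3; 8 starts row 4. P = [[1, 4], [3, 5], [7], [8]].
Insert 2: 2 bumps 4 from row 1; 4 bumps 5 from row 2; 5 bumps 7 from row 3; 7 bumps 8 from row 4; 8 starts row 5. P = [[1, 2], [3, 4], [5], [7], [8]].
Insert 6: appended to row 1. P = [[1, 2, 6], [3, 4], [5], [7], [8]].

So P = [[1, 2, 6], [3, 4], [5], [7], [8]], Q = [[1, 2, 8], [3, 5], [4], [6], [7]].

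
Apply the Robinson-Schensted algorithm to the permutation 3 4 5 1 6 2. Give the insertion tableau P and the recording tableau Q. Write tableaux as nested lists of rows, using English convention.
P = [[1, 2, 5, 6], [3, 4]], Q = [[1, 2, 3, 5], [4, 6]]

Insert each entry of the permutation into P by Schensted row insertion, recording in Q the position of each new cell.

Insert 3: appended to row 1. P = [[3]].
Insert 4: appended to row 1. P = [[3, 4]].
Insert 5: appended to row 1. P = [[3, 4, 5]].
Insert 1: 1 bumps 3 from row 1; 3 starts row 2. P = [[1, 4, 5], [3]].
Insert 6: appended to row 1. P = [[1, 4, 5, 6], [3]].
Insert 2: 2 bumps 4 from row 1; 4 appends to row 2. P = [[1, 2, 5, 6], [3, 4]].

So P = [[1, 2, 5, 6], [3, 4]], Q = [[1, 2, 3, 5], [4, 6]].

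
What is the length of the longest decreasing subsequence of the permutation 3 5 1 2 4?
2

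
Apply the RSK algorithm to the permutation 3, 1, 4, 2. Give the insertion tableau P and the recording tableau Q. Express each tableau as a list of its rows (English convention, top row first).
Insert each entry of the permutation into P by Schensted row insertion, recording in Q the position of each new cell.

Insert 3: appended to row 1. P = [[3]].
Insert 1: 1 bumps 3 from row 1; 3 starts row 2. P = [[1], [3]].
Insert 4: appended to row 1. P = [[1, 4], [3]].
Insert 2: 2 bumps 4 from row 1; 4 appends to row 2. P = [[1, 2], [3, 4]].

So P = [[1, 2], [3, 4]], Q = [[1, 3], [2, 4]].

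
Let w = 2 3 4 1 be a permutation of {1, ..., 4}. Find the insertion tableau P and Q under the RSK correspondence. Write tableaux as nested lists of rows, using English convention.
P = [[1, 3, 4], [2]], Q = [[1, 2, 3], [4]]

Insert each entry of the permutation into P by Schensted row insertion, recording in Q the position of each new cell.

After inserting 2: P = [[2]].
After inserting 3: P = [[2, 3]].
After inserting 4: P = [[2, 3, 4]].
After inserting 1: P = [[1, 3, 4], [2]].

So P = [[1, 3, 4], [2]], Q = [[1, 2, 3], [4]].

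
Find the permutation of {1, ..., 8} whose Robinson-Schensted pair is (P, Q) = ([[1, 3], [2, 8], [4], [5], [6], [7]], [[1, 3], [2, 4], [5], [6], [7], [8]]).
7 2 8 6 5 4 3 1

Reverse RSK: for i = n, n-1, ..., 1, locate i in Q, remove the corresponding corner cell from P, and reverse-bump its entry up through P; the value ejected from row 1 is w(i).

So w = 7 2 8 6 5 4 3 1.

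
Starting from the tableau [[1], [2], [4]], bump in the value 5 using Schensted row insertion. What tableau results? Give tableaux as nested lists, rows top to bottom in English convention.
5 is larger than every entry of row 1, so it is appended to row 1. The new tableau is [[1, 5], [2], [4]].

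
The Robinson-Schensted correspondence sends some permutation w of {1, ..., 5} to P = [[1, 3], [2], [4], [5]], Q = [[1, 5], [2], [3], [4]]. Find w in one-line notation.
5 4 2 1 3

Reverse RSK: for i = n, n-1, ..., 1, locate i in Q, remove the corresponding corner cell from P, and reverse-bump its entry up through P; the value ejected from row 1 is w(i).

So w = 5 4 2 1 3.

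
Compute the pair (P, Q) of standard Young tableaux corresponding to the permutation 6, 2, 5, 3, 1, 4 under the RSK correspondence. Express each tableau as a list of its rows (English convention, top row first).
Insert each entry of the permutation into P by Schensted row insertion, recording in Q the position of each new cell.

Insert 6: appended to row 1. P = [[6]].
Insert 2: 2 bumps 6 from row 1; 6 starts row 2. P = [[2], [6]].
Insert 5: appended to row 1. P = [[2, 5], [6]].
Insert 3: 3 bumps 5 from row 1; 5 bumps 6 from row 2; 6 starts row 3. P = [[2, 3], [5], [6]].
Insert 1: 1 bumps 2 from row 1; 2 bumps 5 from row 2; 5 bumps 6 from row 3; 6 starts row 4. P = [[1, 3], [2], [5], [6]].
Insert 4: appended to row 1. P = [[1, 3, 4], [2], [5], [6]].

So P = [[1, 3, 4], [2], [5], [6]], Q = [[1, 3, 6], [2], [4], [5]].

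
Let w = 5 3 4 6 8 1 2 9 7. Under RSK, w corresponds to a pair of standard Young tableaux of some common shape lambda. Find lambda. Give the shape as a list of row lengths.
RSK row insertion gives P = [[1, 2, 6, 7, 9], [3, 4, 8], [5]], which has shape [5, 3, 1].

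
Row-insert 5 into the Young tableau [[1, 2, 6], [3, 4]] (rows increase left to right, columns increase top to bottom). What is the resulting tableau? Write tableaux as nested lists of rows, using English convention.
In row 1, 5 replaces 6 (the leftmost entry greater than 5); 6 is bumped to row 2. 6 is appended to row 2. The new tableau is [[1, 2, 5], [3, 4, 6]].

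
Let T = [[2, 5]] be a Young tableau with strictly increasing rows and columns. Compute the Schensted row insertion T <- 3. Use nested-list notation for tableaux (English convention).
In row 1, 3 replaces 5 (the leftmost entry greater than 3); 5 is bumped to row 2. 5 starts a new row 2. The new tableau is [[2, 3], [5]].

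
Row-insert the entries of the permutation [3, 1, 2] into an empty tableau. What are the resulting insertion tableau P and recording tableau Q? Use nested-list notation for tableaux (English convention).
Insert each entry of the permutation into P by Schensted row insertion, recording in Q the position of each new cell.

Insert 3: appended to row 1. P = [[3]], Q = [[1]].
Insert 1: 1 bumps 3 from row 1; 3 starts row 2. P = [[1], [3]], Q = [[1], [2]].
Insert 2: appended to row 1. P = [[1, 2], [3]], Q = [[1, 3], [2]].

So P = [[1, 2], [3]], Q = [[1, 3], [2]].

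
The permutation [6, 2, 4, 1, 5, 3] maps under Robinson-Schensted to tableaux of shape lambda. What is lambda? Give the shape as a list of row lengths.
Row-insert each entry into an empty tableau.

After inserting 6: P = [[6]].
After inserting 2: P = [[2], [6]].
After inserting 4: P = [[2, 4], [6]].
After inserting 1: P = [[1, 4], [2], [6]].
After inserting 5: P = [[1, 4, 5], [2], [6]].
After inserting 3: P = [[1, 3, 5], [2, 4], [6]].

The final insertion tableau P = [[1, 3, 5], [2, 4], [6]] has shape [3, 2, 1].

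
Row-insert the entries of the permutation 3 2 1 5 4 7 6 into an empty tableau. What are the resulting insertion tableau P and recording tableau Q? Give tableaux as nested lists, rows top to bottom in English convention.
Insert each entry of the permutation into P by Schensted row insertion, recording in Q the position of each new cell.

After inserting 3: P = [[3]].
After inserting 2: P = [[2], [3]].
After inserting 1: P = [[1], [2], [3]].
After inserting 5: P = [[1, 5], [2], [3]].
After inserting 4: P = [[1, 4], [2, 5], [3]].
After inserting 7: P = [[1, 4, 7], [2, 5], [3]].
After inserting 6: P = [[1, 4, 6], [2, 5, 7], [3]].

So P = [[1, 4, 6], [2, 5, 7], [3]], Q = [[1, 4, 6], [2, 5, 7], [3]].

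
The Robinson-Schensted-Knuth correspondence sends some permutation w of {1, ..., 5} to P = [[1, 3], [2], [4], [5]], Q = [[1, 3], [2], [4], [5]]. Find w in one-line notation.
5 2 4 3 1

Reverse RSK: for i = n, n-1, ..., 1, locate i in Q, remove the corresponding corner cell from P, and reverse-bump its entry up through P; the value ejected from row 1 is w(i).

So w = 5 2 4 3 1.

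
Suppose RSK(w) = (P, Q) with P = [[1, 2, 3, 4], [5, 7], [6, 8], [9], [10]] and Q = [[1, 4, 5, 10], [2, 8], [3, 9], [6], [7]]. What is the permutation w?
10 9 1 6 8 5 2 7 3 4

Reverse the RSK construction: for i from n down to 1, find the cell of Q containing i, remove the entry at that cell from P, and reverse-bump it up through P; the value ejected from row 1 is w(i).

Step i=10: Q has 10 at row 1, column 4; remove that cell from P, ejecting 4. So w(10) = 4. P is now [[1, 2, 3], [5, 7], [6, 8], [9], [10]].
Step i=9: Q has 9 at row 3, column 2; remove 8 from row 3 of P and reverse-bump: 8 enters row 2 and ejects 7; 7 enters row 1 and ejects 3. So w(9) = 3. P is now [[1, 2, 7], [5, 8], [6], [9], [10]].
Step i=8: Q has 8 at row 2, column 2; remove 8 from row 2 of P and reverse-bump: 8 enters row 1 and ejects 7. So w(8) = 7. P is now [[1, 2, 8], [5], [6], [9], [10]].
Step i=7: Q has 7 at row 5, column 1; remove 10 from row 5 of P and reverse-bump: 10 enters row 4 and ejects 9; 9 enters row 3 and ejects 6; 6 enters row 2 and ejects 5; 5 enters row 1 and ejects 2. So w(7) = 2. P is now [[1, 5, 8], [6], [9], [10]].
Step i=6: Q has 6 at row 4, column 1; remove 10 from row 4 of P and reverse-bump: 10 enters row 3 and ejects 9; 9 enters row 2 and ejects 6; 6 enters row 1 and ejects 5. So w(6) = 5. P is now [[1, 6, 8], [9], [10]].
Step i=5: Q has 5 at row 1, column 3; remove that cell from P, ejecting 8. So w(5) = 8. P is now [[1, 6], [9], [10]].
Step i=4: Q has 4 at row 1, column 2; remove that cell from P, ejecting 6. So w(4) = 6. P is now [[1], [9], [10]].
Step i=3: Q has 3 at row 3, column 1; remove 10 from row 3 of P and reverse-bump: 10 enters row 2 and ejects 9; 9 enters row 1 and ejects 1. So w(3) = 1. P is now [[9], [10]].
Step i=2: Q has 2 at row 2, column 1; remove 10 from row 2 of P and reverse-bump: 10 enters row 1 and ejects 9. So w(2) = 9. P is now [[10]].
Step i=1: Q has 1 at row 1, column 1; remove that cell from P, ejecting 10. So w(1) = 10. P is now [].

So w = 10 9 1 6 8 5 2 7 3 4.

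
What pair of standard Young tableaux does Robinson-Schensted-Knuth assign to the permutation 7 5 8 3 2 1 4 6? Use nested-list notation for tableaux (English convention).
P = [[1, 4, 6], [2, 8], [3], [5], [7]], Q = [[1, 3, 8], [2, 7], [4], [5], [6]]

Insert each entry of the permutation into P by Schensted row insertion, recording in Q the position of each new cell.

Insert 7: appended to row 1. P = [[7]].
Insert 5: 5 bumps 7 from row 1; 7 starts row 2. P = [[5], [7]].
Insert 8: appended to row 1. P = [[5, 8], [7]].
Insert 3: 3 bumps 5 from row 1; 5 bumps 7 from row 2; 7 starts row 3. P = [[3, 8], [5], [7]].
Insert 2: 2 bumps 3 from row 1; 3 bumps 5 from row 2; 5 bumps 7 from row 3; 7 starts row 4. P = [[2, 8], [3], [5], [7]].
Insert 1: 1 bumps 2 from row 1; 2 bumps 3 from row 2; 3 bumps 5 from row 3; 5 bumps 7 from row 4; 7 starts row 5. P = [[1, 8], [2], [3], [5], [7]].
Insert 4: 4 bumps 8 from row 1; 8 appends to row 2. P = [[1, 4], [2, 8], [3], [5], [7]].
Insert 6: appended to row 1. P = [[1, 4, 6], [2, 8], [3], [5], [7]].

So P = [[1, 4, 6], [2, 8], [3], [5], [7]], Q = [[1, 3, 8], [2, 7], [4], [5], [6]].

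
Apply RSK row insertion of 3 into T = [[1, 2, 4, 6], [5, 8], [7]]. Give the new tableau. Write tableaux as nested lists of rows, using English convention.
In row 1, 3 replaces 4 (the leftmost entry greater than 3); 4 is bumped to row 2. In row 2, 4 replaces 5 (the leftmost entry greater than 4); 5 is bumped to row 3. In row 3, 5 replaces 7 (the leftmost entry greater than 5); 7 is bumped to row 4. 7 starts a new row 4. The new tableau is [[1, 2, 3, 6], [4, 8], [5], [7]].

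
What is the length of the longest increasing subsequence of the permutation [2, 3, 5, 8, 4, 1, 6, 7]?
5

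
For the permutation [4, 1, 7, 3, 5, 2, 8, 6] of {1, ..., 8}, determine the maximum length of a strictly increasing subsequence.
4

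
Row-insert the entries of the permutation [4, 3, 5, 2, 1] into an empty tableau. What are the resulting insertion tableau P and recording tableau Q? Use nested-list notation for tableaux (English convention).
Insert each entry of the permutation into P by Schensted row insertion, recording in Q the position of each new cell.

After inserting 4: P = [[4]].
After inserting 3: P = [[3], [4]].
After inserting 5: P = [[3, 5], [4]].
After inserting 2: P = [[2, 5], [3], [4]].
After inserting 1: P = [[1, 5], [2], [3], [4]].

So P = [[1, 5], [2], [3], [4]], Q = [[1, 3], [2], [4], [5]].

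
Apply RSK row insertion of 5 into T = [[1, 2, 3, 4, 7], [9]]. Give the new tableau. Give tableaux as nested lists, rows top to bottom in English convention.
[[1, 2, 3, 4, 5], [7], [9]]

In row 1, 5 replaces 7 (the leftmost entry greater than 5); 7 is bumped to row 2. In row 2, 7 replaces 9 (the leftmost entry greater than 7); 9 is bumped to row 3. 9 starts a new row 3. The new tableau is [[1, 2, 3, 4, 5], [7], [9]].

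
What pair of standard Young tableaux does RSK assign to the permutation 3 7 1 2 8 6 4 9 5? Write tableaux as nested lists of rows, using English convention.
P = [[1, 2, 4, 5], [3, 6, 8, 9], [7]], Q = [[1, 2, 5, 8], [3, 4, 6, 9], [7]]

Insert each entry of the permutation into P by Schensted row insertion, recording in Q the position of each new cell.

After inserting 3: P = [[3]].
After inserting 7: P = [[3, 7]].
After inserting 1: P = [[1, 7], [3]].
After inserting 2: P = [[1, 2], [3, 7]].
After inserting 8: P = [[1, 2, 8], [3, 7]].
After inserting 6: P = [[1, 2, 6], [3, 7, 8]].
After inserting 4: P = [[1, 2, 4], [3, 6, 8], [7]].
After inserting 9: P = [[1, 2, 4, 9], [3, 6, 8], [7]].
After inserting 5: P = [[1, 2, 4, 5], [3, 6, 8, 9], [7]].

So P = [[1, 2, 4, 5], [3, 6, 8, 9], [7]], Q = [[1, 2, 5, 8], [3, 4, 6, 9], [7]].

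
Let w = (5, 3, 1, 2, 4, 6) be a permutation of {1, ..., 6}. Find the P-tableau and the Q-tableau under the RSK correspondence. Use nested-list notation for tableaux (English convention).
P = [[1, 2, 4, 6], [3], [5]], Q = [[1, 4, 5, 6], [2], [3]]

Insert each entry of the permutation into P by Schensted row insertion, recording in Q the position of each new cell.

Insert 5: appended to row 1. P = [[5]].
Insert 3: 3 bumps 5 from row 1; 5 starts row 2. P = [[3], [5]].
Insert 1: 1 bumps 3 from row 1; 3 bumps 5 from row 2; 5 starts row 3. P = [[1], [3], [5]].
Insert 2: appended to row 1. P = [[1, 2], [3], [5]].
Insert 4: appended to row 1. P = [[1, 2, 4], [3], [5]].
Insert 6: appended to row 1. P = [[1, 2, 4, 6], [3], [5]].

So P = [[1, 2, 4, 6], [3], [5]], Q = [[1, 4, 5, 6], [2], [3]].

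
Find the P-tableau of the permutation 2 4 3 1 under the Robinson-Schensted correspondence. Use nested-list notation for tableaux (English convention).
Insert 2: appended to row 1. P = [[2]].
Insert 4: appended to row 1. P = [[2, 4]].
Insert 3: 3 bumps 4 from row 1; 4 starts row 2. P = [[2, 3], [4]].
Insert 1: 1 bumps 2 from row 1; 2 bumps 4 from row 2; 4 starts row 3. P = [[1, 3], [2], [4]].

So P = [[1, 3], [2], [4]].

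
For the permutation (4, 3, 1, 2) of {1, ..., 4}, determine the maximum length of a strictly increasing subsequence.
2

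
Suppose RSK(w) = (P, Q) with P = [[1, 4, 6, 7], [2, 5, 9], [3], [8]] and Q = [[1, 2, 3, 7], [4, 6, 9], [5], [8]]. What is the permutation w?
3 5 8 6 2 4 9 1 7

Reverse the RSK construction: for i from n down to 1, find the cell of Q containing i, remove the entry at that cell from P, and reverse-bump it up through P; the value ejected from row 1 is w(i).

Step i=9: Q has 9 at row 2, column 3; remove 9 from row 2 of P and reverse-bump: 9 enters row 1 and ejects 7. So w(9) = 7. P is now [[1, 4, 6, 9], [2, 5], [3], [8]].
Step i=8: Q has 8 at row 4, column 1; remove 8 from row 4 of P and reverse-bump: 8 enters row 3 and ejects 3; 3 enters row 2 and ejects 2; 2 enters row 1 and ejects 1. So w(8) = 1. P is now [[2, 4, 6, 9], [3, 5], [8]].
Step i=7: Q has 7 at row 1, column 4; remove that cell from P, ejecting 9. So w(7) = 9. P is now [[2, 4, 6], [3, 5], [8]].
Step i=6: Q has 6 at row 2, column 2; remove 5 from row 2 of P and reverse-bump: 5 enters row 1 and ejects 4. So w(6) = 4. P is now [[2, 5, 6], [3], [8]].
Step i=5: Q has 5 at row 3, column 1; remove 8 from row 3 of P and reverse-bump: 8 enters row 2 and ejects 3; 3 enters row 1 and ejects 2. So w(5) = 2. P is now [[3, 5, 6], [8]].
Step i=4: Q has 4 at row 2, column 1; remove 8 from row 2 of P and reverse-bump: 8 enters row 1 and ejects 6. So w(4) = 6. P is now [[3, 5, 8]].
Step i=3: Q has 3 at row 1, column 3; remove that cell from P, ejecting 8. So w(3) = 8. P is now [[3, 5]].
Step i=2: Q has 2 at row 1, column 2; remove that cell from P, ejecting 5. So w(2) = 5. P is now [[3]].
Step i=1: Q has 1 at row 1, column 1; remove that cell from P, ejecting 3. So w(1) = 3. P is now [].

So w = 3 5 8 6 2 4 9 1 7.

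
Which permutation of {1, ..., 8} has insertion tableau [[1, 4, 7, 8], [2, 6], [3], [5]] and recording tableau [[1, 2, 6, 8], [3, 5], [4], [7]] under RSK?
Reverse the RSK construction: for i from n down to 1, find the cell of Q containing i, remove the entry at that cell from P, and reverse-bump it up through P; the value ejected from row 1 is w(i).

Step i=8: Q has 8 at row 1, column 4; remove that cell from P, ejecting 8. So w(8) = 8. P is now [[1, 4, 7], [2, 6], [3], [5]].
Step i=7: Q has 7 at row 4, column 1; remove 5 from row 4 of P and reverse-bump: 5 enters row 3 and ejects 3; 3 enters row 2 and ejects 2; 2 enters row 1 and ejects 1. So w(7) = 1. P is now [[2, 4, 7], [3, 6], [5]].
Step i=6: Q has 6 at row 1, column 3; remove that cell from P, ejecting 7. So w(6) = 7. P is now [[2, 4], [3, 6], [5]].
Step i=5: Q has 5 at row 2, column 2; remove 6 from row 2 of P and reverse-bump: 6 enters row 1 and ejects 4. So w(5) = 4. P is now [[2, 6], [3], [5]].
Step i=4: Q has 4 at row 3, column 1; remove 5 from row 3 of P and reverse-bump: 5 enters row 2 and ejects 3; 3 enters row 1 and ejects 2. So w(4) = 2. P is now [[3, 6], [5]].
Step i=3: Q has 3 at row 2, column 1; remove 5 from row 2 of P and reverse-bump: 5 enters row 1 and ejects 3. So w(3) = 3. P is now [[5, 6]].
Step i=2: Q has 2 at row 1, column 2; remove that cell from P, ejecting 6. So w(2) = 6. P is now [[5]].
Step i=1: Q has 1 at row 1, column 1; remove that cell from P, ejecting 5. So w(1) = 5. P is now [].

So w = 5 6 3 2 4 7 1 8.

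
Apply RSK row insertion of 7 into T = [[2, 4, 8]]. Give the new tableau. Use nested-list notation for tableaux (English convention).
[[2, 4, 7], [8]]

In row 1, 7 replaces 8 (the leftmost entry greater than 7); 8 is bumped to row 2. 8 starts a new row 2. The new tableau is [[2, 4, 7], [8]].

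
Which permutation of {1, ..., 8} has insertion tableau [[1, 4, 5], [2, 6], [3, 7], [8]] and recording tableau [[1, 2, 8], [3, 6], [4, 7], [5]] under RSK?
3 8 7 2 1 6 4 5

Reverse the RSK construction: for i from n down to 1, find the cell of Q containing i, remove the entry at that cell from P, and reverse-bump it up through P; the value ejected from row 1 is w(i).

Step i=8: Q has 8 at row 1, column 3; remove that cell from P, ejecting 5. So w(8) = 5. P is now [[1, 4], [2, 6], [3, 7], [8]].
Step i=7: Q has 7 at row 3, column 2; remove 7 from row 3 of P and reverse-bump: 7 enters row 2 and ejects 6; 6 enters row 1 and ejects 4. So w(7) = 4. P is now [[1, 6], [2, 7], [3], [8]].
Step i=6: Q has 6 at row 2, column 2; remove 7 from row 2 of P and reverse-bump: 7 enters row 1 and ejects 6. So w(6) = 6. P is now [[1, 7], [2], [3], [8]].
Step i=5: Q has 5 at row 4, column 1; remove 8 from row 4 of P and reverse-bump: 8 enters row 3 and ejects 3; 3 enters row 2 and ejects 2; 2 enters row 1 and ejects 1. So w(5) = 1. P is now [[2, 7], [3], [8]].
Step i=4: Q has 4 at row 3, column 1; remove 8 from row 3 of P and reverse-bump: 8 enters row 2 and ejects 3; 3 enters row 1 and ejects 2. So w(4) = 2. P is now [[3, 7], [8]].
Step i=3: Q has 3 at row 2, column 1; remove 8 from row 2 of P and reverse-bump: 8 enters row 1 and ejects 7. So w(3) = 7. P is now [[3, 8]].
Step i=2: Q has 2 at row 1, column 2; remove that cell from P, ejecting 8. So w(2) = 8. P is now [[3]].
Step i=1: Q has 1 at row 1, column 1; remove that cell from P, ejecting 3. So w(1) = 3. P is now [].

So w = 3 8 7 2 1 6 4 5.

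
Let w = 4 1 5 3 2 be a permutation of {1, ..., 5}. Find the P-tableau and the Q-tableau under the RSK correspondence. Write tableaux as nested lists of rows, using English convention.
P = [[1, 2], [3, 5], [4]], Q = [[1, 3], [2, 4], [5]]

Insert each entry of the permutation into P by Schensted row insertion, recording in Q the position of each new cell.

After inserting 4: P = [[4]].
After inserting 1: P = [[1], [4]].
After inserting 5: P = [[1, 5], [4]].
After inserting 3: P = [[1, 3], [4, 5]].
After inserting 2: P = [[1, 2], [3, 5], [4]].

So P = [[1, 2], [3, 5], [4]], Q = [[1, 3], [2, 4], [5]].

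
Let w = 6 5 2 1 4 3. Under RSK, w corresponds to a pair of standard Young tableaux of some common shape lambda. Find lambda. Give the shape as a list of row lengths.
[2, 2, 1, 1]

Row-insert each entry into an empty tableau.

After inserting 6: P = [[6]].
After inserting 5: P = [[5], [6]].
After inserting 2: P = [[2], [5], [6]].
After inserting 1: P = [[1], [2], [5], [6]].
After inserting 4: P = [[1, 4], [2], [5], [6]].
After inserting 3: P = [[1, 3], [2, 4], [5], [6]].

The final insertion tableau P = [[1, 3], [2, 4], [5], [6]] has shape [2, 2, 1, 1].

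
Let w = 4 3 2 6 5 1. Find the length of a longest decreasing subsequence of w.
4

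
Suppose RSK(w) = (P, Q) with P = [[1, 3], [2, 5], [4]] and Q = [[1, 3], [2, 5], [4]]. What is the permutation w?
Reverse RSK: for i = n, n-1, ..., 1, locate i in Q, remove the corresponding corner cell from P, and reverse-bump its entry up through P; the value ejected from row 1 is w(i).

So w = 4 2 5 1 3.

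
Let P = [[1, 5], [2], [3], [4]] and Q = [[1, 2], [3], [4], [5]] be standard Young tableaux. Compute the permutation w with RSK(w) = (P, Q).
Reverse the RSK construction: for i from n down to 1, find the cell of Q containing i, remove the entry at that cell from P, and reverse-bump it up through P; the value ejected from row 1 is w(i).

Step i=5: Q has 5 at row 4, column 1; remove 4 from row 4 of P and reverse-bump: 4 enters row 3 and ejects 3; 3 enters row 2 and ejects 2; 2 enters row 1 and ejects 1. So w(5) = 1. P is now [[2, 5], [3], [4]].
Step i=4: Q has 4 at row 3, column 1; remove 4 from row 3 of P and reverse-bump: 4 enters row 2 and ejects 3; 3 enters row 1 and ejects 2. So w(4) = 2. P is now [[3, 5], [4]].
Step i=3: Q has 3 at row 2, column 1; remove 4 from row 2 of P and reverse-bump: 4 enters row 1 and ejects 3. So w(3) = 3. P is now [[4, 5]].
Step i=2: Q has 2 at row 1, column 2; remove that cell from P, ejecting 5. So w(2) = 5. P is now [[4]].
Step i=1: Q has 1 at row 1, column 1; remove that cell from P, ejecting 4. So w(1) = 4. P is now [].

So w = 4 5 3 2 1.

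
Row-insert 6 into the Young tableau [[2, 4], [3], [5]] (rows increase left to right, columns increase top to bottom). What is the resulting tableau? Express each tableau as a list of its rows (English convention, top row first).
[[2, 4, 6], [3], [5]]

6 is larger than every entry of row 1, so it is appended to row 1. The new tableau is [[2, 4, 6], [3], [5]].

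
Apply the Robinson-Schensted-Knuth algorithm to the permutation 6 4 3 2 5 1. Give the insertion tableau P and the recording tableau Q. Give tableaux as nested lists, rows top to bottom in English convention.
Insert each entry of the permutation into P by Schensted row insertion, recording in Q the position of each new cell.

Insert 6: appended to row 1. P = [[6]], Q = [[1]].
Insert 4: 4 bumps 6 from row 1; 6 starts row 2. P = [[4], [6]], Q = [[1], [2]].
Insert 3: 3 bumps 4 from row 1; 4 bumps 6 from row 2; 6 starts row 3. P = [[3], [4], [6]], Q = [[1], [2], [3]].
Insert 2: 2 bumps 3 from row 1; 3 bumps 4 from row 2; 4 bumps 6 from row 3; 6 starts row 4. P = [[2], [3], [4], [6]], Q = [[1], [2], [3], [4]].
Insert 5: appended to row 1. P = [[2, 5], [3], [4], [6]], Q = [[1, 5], [2], [3], [4]].
Insert 1: 1 bumps 2 from row 1; 2 bumps 3 from row 2; 3 bumps 4 from row 3; 4 bumps 6 from row 4; 6 starts row 5. P = [[1, 5], [2], [3], [4], [6]], Q = [[1, 5], [2], [3], [4], [6]].

So P = [[1, 5], [2], [3], [4], [6]], Q = [[1, 5], [2], [3], [4], [6]].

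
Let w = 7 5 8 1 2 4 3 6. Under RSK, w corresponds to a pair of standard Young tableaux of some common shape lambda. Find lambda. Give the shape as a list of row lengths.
[4, 2, 1, 1]

RSK row insertion gives P = [[1, 2, 3, 6], [4, 8], [5], [7]], which has shape [4, 2, 1, 1].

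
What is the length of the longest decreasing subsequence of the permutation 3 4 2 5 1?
3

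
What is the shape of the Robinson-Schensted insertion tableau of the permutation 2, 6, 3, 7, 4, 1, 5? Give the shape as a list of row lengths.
Row-insert each entry into an empty tableau.

After inserting 2: P = [[2]].
After inserting 6: P = [[2, 6]].
After inserting 3: P = [[2, 3], [6]].
After inserting 7: P = [[2, 3, 7], [6]].
After inserting 4: P = [[2, 3, 4], [6, 7]].
After inserting 1: P = [[1, 3, 4], [2, 7], [6]].
After inserting 5: P = [[1, 3, 4, 5], [2, 7], [6]].

The final insertion tableau P = [[1, 3, 4, 5], [2, 7], [6]] has shape [4, 2, 1].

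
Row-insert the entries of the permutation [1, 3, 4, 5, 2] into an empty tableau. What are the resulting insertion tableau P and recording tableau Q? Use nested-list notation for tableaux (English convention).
Insert each entry of the permutation into P by Schensted row insertion, recording in Q the position of each new cell.

Insert 1: appended to row 1. P = [[1]].
Insert 3: appended to row 1. P = [[1, 3]].
Insert 4: appended to row 1. P = [[1, 3, 4]].
Insert 5: appended to row 1. P = [[1, 3, 4, 5]].
Insert 2: 2 bumps 3 from row 1; 3 starts row 2. P = [[1, 2, 4, 5], [3]].

So P = [[1, 2, 4, 5], [3]], Q = [[1, 2, 3, 4], [5]].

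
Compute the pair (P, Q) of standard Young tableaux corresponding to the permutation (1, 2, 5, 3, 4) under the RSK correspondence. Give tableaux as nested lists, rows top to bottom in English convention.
Insert each entry of the permutation into P by Schensted row insertion, recording in Q the position of each new cell.

Insert 1: appended to row 1. P = [[1]].
Insert 2: appended to row 1. P = [[1, 2]].
Insert 5: appended to row 1. P = [[1, 2, 5]].
Insert 3: 3 bumps 5 from row 1; 5 starts row 2. P = [[1, 2, 3], [5]].
Insert 4: appended to row 1. P = [[1, 2, 3, 4], [5]].

So P = [[1, 2, 3, 4], [5]], Q = [[1, 2, 3, 5], [4]].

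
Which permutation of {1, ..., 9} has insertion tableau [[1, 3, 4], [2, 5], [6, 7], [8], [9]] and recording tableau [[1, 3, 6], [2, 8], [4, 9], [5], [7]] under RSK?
9 2 8 6 3 7 1 5 4

Reverse the RSK construction: for i from n down to 1, find the cell of Q containing i, remove the entry at that cell from P, and reverse-bump it up through P; the value ejected from row 1 is w(i).

Step i=9: Q has 9 at row 3, column 2; remove 7 from row 3 of P and reverse-bump: 7 enters row 2 and ejects 5; 5 enters row 1 and ejects 4. So w(9) = 4. P is now [[1, 3, 5], [2, 7], [6], [8], [9]].
Step i=8: Q has 8 at row 2, column 2; remove 7 from row 2 of P and reverse-bump: 7 enters row 1 and ejects 5. So w(8) = 5. P is now [[1, 3, 7], [2], [6], [8], [9]].
Step i=7: Q has 7 at row 5, column 1; remove 9 from row 5 of P and reverse-bump: 9 enters row 4 and ejects 8; 8 enters row 3 and ejects 6; 6 enters row 2 and ejects 2; 2 enters row 1 and ejects 1. So w(7) = 1. P is now [[2, 3, 7], [6], [8], [9]].
Step i=6: Q has 6 at row 1, column 3; remove that cell from P, ejecting 7. So w(6) = 7. P is now [[2, 3], [6], [8], [9]].
Step i=5: Q has 5 at row 4, column 1; remove 9 from row 4 of P and reverse-bump: 9 enters row 3 and ejects 8; 8 enters row 2 and ejects 6; 6 enters row 1 and ejects 3. So w(5) = 3. P is now [[2, 6], [8], [9]].
Step i=4: Q has 4 at row 3, column 1; remove 9 from row 3 of P and reverse-bump: 9 enters row 2 and ejects 8; 8 enters row 1 and ejects 6. So w(4) = 6. P is now [[2, 8], [9]].
Step i=3: Q has 3 at row 1, column 2; remove that cell from P, ejecting 8. So w(3) = 8. P is now [[2], [9]].
Step i=2: Q has 2 at row 2, column 1; remove 9 from row 2 of P and reverse-bump: 9 enters row 1 and ejects 2. So w(2) = 2. P is now [[9]].
Step i=1: Q has 1 at row 1, column 1; remove that cell from P, ejecting 9. So w(1) = 9. P is now [].

So w = 9 2 8 6 3 7 1 5 4.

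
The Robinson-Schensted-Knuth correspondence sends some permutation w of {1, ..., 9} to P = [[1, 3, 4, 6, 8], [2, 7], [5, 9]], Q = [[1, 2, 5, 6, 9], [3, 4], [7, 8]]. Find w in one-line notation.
Reverse RSK: for i = n, n-1, ..., 1, locate i in Q, remove the corresponding corner cell from P, and reverse-bump its entry up through P; the value ejected from row 1 is w(i).

So w = 5 9 2 3 4 7 1 6 8.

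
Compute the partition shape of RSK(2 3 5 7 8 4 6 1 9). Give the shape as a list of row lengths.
Row-insert each entry into an empty tableau.

After inserting 2: P = [[2]].
After inserting 3: P = [[2, 3]].
After inserting 5: P = [[2, 3, 5]].
After inserting 7: P = [[2, 3, 5, 7]].
After inserting 8: P = [[2, 3, 5, 7, 8]].
After inserting 4: P = [[2, 3, 4, 7, 8], [5]].
After inserting 6: P = [[2, 3, 4, 6, 8], [5, 7]].
After inserting 1: P = [[1, 3, 4, 6, 8], [2, 7], [5]].
After inserting 9: P = [[1, 3, 4, 6, 8, 9], [2, 7], [5]].

The final insertion tableau P = [[1, 3, 4, 6, 8, 9], [2, 7], [5]] has shape [6, 2, 1].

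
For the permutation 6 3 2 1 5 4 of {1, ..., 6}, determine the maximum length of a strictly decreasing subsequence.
4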